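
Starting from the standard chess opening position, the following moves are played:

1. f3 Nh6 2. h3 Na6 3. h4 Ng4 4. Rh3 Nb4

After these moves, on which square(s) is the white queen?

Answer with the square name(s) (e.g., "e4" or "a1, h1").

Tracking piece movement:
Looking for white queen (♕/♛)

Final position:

  a b c d e f g h
  ─────────────────
8│♜ · ♝ ♛ ♚ ♝ · ♜│8
7│♟ ♟ ♟ ♟ ♟ ♟ ♟ ♟│7
6│· · · · · · · ·│6
5│· · · · · · · ·│5
4│· ♞ · · · · ♞ ♙│4
3│· · · · · ♙ · ♖│3
2│♙ ♙ ♙ ♙ ♙ · ♙ ·│2
1│♖ ♘ ♗ ♕ ♔ ♗ ♘ ·│1
  ─────────────────
  a b c d e f g h


d1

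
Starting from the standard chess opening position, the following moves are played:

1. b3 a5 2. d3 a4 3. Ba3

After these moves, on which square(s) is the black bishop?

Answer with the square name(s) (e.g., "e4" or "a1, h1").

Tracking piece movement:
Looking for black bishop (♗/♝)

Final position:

  a b c d e f g h
  ─────────────────
8│♜ ♞ ♝ ♛ ♚ ♝ ♞ ♜│8
7│· ♟ ♟ ♟ ♟ ♟ ♟ ♟│7
6│· · · · · · · ·│6
5│· · · · · · · ·│5
4│♟ · · · · · · ·│4
3│♗ ♙ · ♙ · · · ·│3
2│♙ · ♙ · ♙ ♙ ♙ ♙│2
1│♖ ♘ · ♕ ♔ ♗ ♘ ♖│1
  ─────────────────
  a b c d e f g h


c8, f8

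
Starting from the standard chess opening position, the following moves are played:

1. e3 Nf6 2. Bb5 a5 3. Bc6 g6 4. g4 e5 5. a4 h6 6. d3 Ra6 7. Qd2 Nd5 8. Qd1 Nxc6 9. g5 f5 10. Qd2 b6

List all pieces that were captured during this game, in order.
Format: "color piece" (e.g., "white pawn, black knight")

Tracking captures:
  Nxc6: captured white bishop

white bishop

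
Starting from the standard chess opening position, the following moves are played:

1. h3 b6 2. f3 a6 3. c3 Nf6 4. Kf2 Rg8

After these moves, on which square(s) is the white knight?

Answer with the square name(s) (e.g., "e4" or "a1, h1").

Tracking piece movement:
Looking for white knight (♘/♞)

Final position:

  a b c d e f g h
  ─────────────────
8│♜ ♞ ♝ ♛ ♚ ♝ ♜ ·│8
7│· · ♟ ♟ ♟ ♟ ♟ ♟│7
6│♟ ♟ · · · ♞ · ·│6
5│· · · · · · · ·│5
4│· · · · · · · ·│4
3│· · ♙ · · ♙ · ♙│3
2│♙ ♙ · ♙ ♙ ♔ ♙ ·│2
1│♖ ♘ ♗ ♕ · ♗ ♘ ♖│1
  ─────────────────
  a b c d e f g h


b1, g1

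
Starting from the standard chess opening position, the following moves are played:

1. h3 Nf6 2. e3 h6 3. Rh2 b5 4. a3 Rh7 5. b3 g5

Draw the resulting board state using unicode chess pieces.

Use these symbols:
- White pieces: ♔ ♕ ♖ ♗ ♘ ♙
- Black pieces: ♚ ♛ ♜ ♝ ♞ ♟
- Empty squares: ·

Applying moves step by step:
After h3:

♜ ♞ ♝ ♛ ♚ ♝ ♞ ♜
♟ ♟ ♟ ♟ ♟ ♟ ♟ ♟
· · · · · · · ·
· · · · · · · ·
· · · · · · · ·
· · · · · · · ♙
♙ ♙ ♙ ♙ ♙ ♙ ♙ ·
♖ ♘ ♗ ♕ ♔ ♗ ♘ ♖


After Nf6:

♜ ♞ ♝ ♛ ♚ ♝ · ♜
♟ ♟ ♟ ♟ ♟ ♟ ♟ ♟
· · · · · ♞ · ·
· · · · · · · ·
· · · · · · · ·
· · · · · · · ♙
♙ ♙ ♙ ♙ ♙ ♙ ♙ ·
♖ ♘ ♗ ♕ ♔ ♗ ♘ ♖


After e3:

♜ ♞ ♝ ♛ ♚ ♝ · ♜
♟ ♟ ♟ ♟ ♟ ♟ ♟ ♟
· · · · · ♞ · ·
· · · · · · · ·
· · · · · · · ·
· · · · ♙ · · ♙
♙ ♙ ♙ ♙ · ♙ ♙ ·
♖ ♘ ♗ ♕ ♔ ♗ ♘ ♖


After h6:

♜ ♞ ♝ ♛ ♚ ♝ · ♜
♟ ♟ ♟ ♟ ♟ ♟ ♟ ·
· · · · · ♞ · ♟
· · · · · · · ·
· · · · · · · ·
· · · · ♙ · · ♙
♙ ♙ ♙ ♙ · ♙ ♙ ·
♖ ♘ ♗ ♕ ♔ ♗ ♘ ♖


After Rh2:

♜ ♞ ♝ ♛ ♚ ♝ · ♜
♟ ♟ ♟ ♟ ♟ ♟ ♟ ·
· · · · · ♞ · ♟
· · · · · · · ·
· · · · · · · ·
· · · · ♙ · · ♙
♙ ♙ ♙ ♙ · ♙ ♙ ♖
♖ ♘ ♗ ♕ ♔ ♗ ♘ ·


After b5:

♜ ♞ ♝ ♛ ♚ ♝ · ♜
♟ · ♟ ♟ ♟ ♟ ♟ ·
· · · · · ♞ · ♟
· ♟ · · · · · ·
· · · · · · · ·
· · · · ♙ · · ♙
♙ ♙ ♙ ♙ · ♙ ♙ ♖
♖ ♘ ♗ ♕ ♔ ♗ ♘ ·


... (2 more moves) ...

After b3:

♜ ♞ ♝ ♛ ♚ ♝ · ·
♟ · ♟ ♟ ♟ ♟ ♟ ♜
· · · · · ♞ · ♟
· ♟ · · · · · ·
· · · · · · · ·
♙ ♙ · · ♙ · · ♙
· · ♙ ♙ · ♙ ♙ ♖
♖ ♘ ♗ ♕ ♔ ♗ ♘ ·


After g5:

♜ ♞ ♝ ♛ ♚ ♝ · ·
♟ · ♟ ♟ ♟ ♟ · ♜
· · · · · ♞ · ♟
· ♟ · · · · ♟ ·
· · · · · · · ·
♙ ♙ · · ♙ · · ♙
· · ♙ ♙ · ♙ ♙ ♖
♖ ♘ ♗ ♕ ♔ ♗ ♘ ·



  a b c d e f g h
  ─────────────────
8│♜ ♞ ♝ ♛ ♚ ♝ · ·│8
7│♟ · ♟ ♟ ♟ ♟ · ♜│7
6│· · · · · ♞ · ♟│6
5│· ♟ · · · · ♟ ·│5
4│· · · · · · · ·│4
3│♙ ♙ · · ♙ · · ♙│3
2│· · ♙ ♙ · ♙ ♙ ♖│2
1│♖ ♘ ♗ ♕ ♔ ♗ ♘ ·│1
  ─────────────────
  a b c d e f g h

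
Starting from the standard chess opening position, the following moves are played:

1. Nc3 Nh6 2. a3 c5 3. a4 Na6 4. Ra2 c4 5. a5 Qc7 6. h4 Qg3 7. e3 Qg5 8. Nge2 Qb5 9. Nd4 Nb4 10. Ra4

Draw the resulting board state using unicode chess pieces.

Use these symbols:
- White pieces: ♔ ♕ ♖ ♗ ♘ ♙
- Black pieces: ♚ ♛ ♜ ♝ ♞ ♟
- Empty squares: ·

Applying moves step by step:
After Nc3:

♜ ♞ ♝ ♛ ♚ ♝ ♞ ♜
♟ ♟ ♟ ♟ ♟ ♟ ♟ ♟
· · · · · · · ·
· · · · · · · ·
· · · · · · · ·
· · ♘ · · · · ·
♙ ♙ ♙ ♙ ♙ ♙ ♙ ♙
♖ · ♗ ♕ ♔ ♗ ♘ ♖


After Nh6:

♜ ♞ ♝ ♛ ♚ ♝ · ♜
♟ ♟ ♟ ♟ ♟ ♟ ♟ ♟
· · · · · · · ♞
· · · · · · · ·
· · · · · · · ·
· · ♘ · · · · ·
♙ ♙ ♙ ♙ ♙ ♙ ♙ ♙
♖ · ♗ ♕ ♔ ♗ ♘ ♖


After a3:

♜ ♞ ♝ ♛ ♚ ♝ · ♜
♟ ♟ ♟ ♟ ♟ ♟ ♟ ♟
· · · · · · · ♞
· · · · · · · ·
· · · · · · · ·
♙ · ♘ · · · · ·
· ♙ ♙ ♙ ♙ ♙ ♙ ♙
♖ · ♗ ♕ ♔ ♗ ♘ ♖


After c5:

♜ ♞ ♝ ♛ ♚ ♝ · ♜
♟ ♟ · ♟ ♟ ♟ ♟ ♟
· · · · · · · ♞
· · ♟ · · · · ·
· · · · · · · ·
♙ · ♘ · · · · ·
· ♙ ♙ ♙ ♙ ♙ ♙ ♙
♖ · ♗ ♕ ♔ ♗ ♘ ♖


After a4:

♜ ♞ ♝ ♛ ♚ ♝ · ♜
♟ ♟ · ♟ ♟ ♟ ♟ ♟
· · · · · · · ♞
· · ♟ · · · · ·
♙ · · · · · · ·
· · ♘ · · · · ·
· ♙ ♙ ♙ ♙ ♙ ♙ ♙
♖ · ♗ ♕ ♔ ♗ ♘ ♖


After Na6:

♜ · ♝ ♛ ♚ ♝ · ♜
♟ ♟ · ♟ ♟ ♟ ♟ ♟
♞ · · · · · · ♞
· · ♟ · · · · ·
♙ · · · · · · ·
· · ♘ · · · · ·
· ♙ ♙ ♙ ♙ ♙ ♙ ♙
♖ · ♗ ♕ ♔ ♗ ♘ ♖


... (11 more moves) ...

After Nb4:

♜ · ♝ · ♚ ♝ · ♜
♟ ♟ · ♟ ♟ ♟ ♟ ♟
· · · · · · · ♞
♙ ♛ · · · · · ·
· ♞ ♟ ♘ · · · ♙
· · ♘ · ♙ · · ·
♖ ♙ ♙ ♙ · ♙ ♙ ·
· · ♗ ♕ ♔ ♗ · ♖


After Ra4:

♜ · ♝ · ♚ ♝ · ♜
♟ ♟ · ♟ ♟ ♟ ♟ ♟
· · · · · · · ♞
♙ ♛ · · · · · ·
♖ ♞ ♟ ♘ · · · ♙
· · ♘ · ♙ · · ·
· ♙ ♙ ♙ · ♙ ♙ ·
· · ♗ ♕ ♔ ♗ · ♖



  a b c d e f g h
  ─────────────────
8│♜ · ♝ · ♚ ♝ · ♜│8
7│♟ ♟ · ♟ ♟ ♟ ♟ ♟│7
6│· · · · · · · ♞│6
5│♙ ♛ · · · · · ·│5
4│♖ ♞ ♟ ♘ · · · ♙│4
3│· · ♘ · ♙ · · ·│3
2│· ♙ ♙ ♙ · ♙ ♙ ·│2
1│· · ♗ ♕ ♔ ♗ · ♖│1
  ─────────────────
  a b c d e f g h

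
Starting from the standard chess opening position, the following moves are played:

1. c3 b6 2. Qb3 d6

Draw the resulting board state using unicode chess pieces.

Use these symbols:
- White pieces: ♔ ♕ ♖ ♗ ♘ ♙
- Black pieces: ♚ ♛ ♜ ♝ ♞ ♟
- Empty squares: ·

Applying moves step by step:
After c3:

♜ ♞ ♝ ♛ ♚ ♝ ♞ ♜
♟ ♟ ♟ ♟ ♟ ♟ ♟ ♟
· · · · · · · ·
· · · · · · · ·
· · · · · · · ·
· · ♙ · · · · ·
♙ ♙ · ♙ ♙ ♙ ♙ ♙
♖ ♘ ♗ ♕ ♔ ♗ ♘ ♖


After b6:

♜ ♞ ♝ ♛ ♚ ♝ ♞ ♜
♟ · ♟ ♟ ♟ ♟ ♟ ♟
· ♟ · · · · · ·
· · · · · · · ·
· · · · · · · ·
· · ♙ · · · · ·
♙ ♙ · ♙ ♙ ♙ ♙ ♙
♖ ♘ ♗ ♕ ♔ ♗ ♘ ♖


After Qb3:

♜ ♞ ♝ ♛ ♚ ♝ ♞ ♜
♟ · ♟ ♟ ♟ ♟ ♟ ♟
· ♟ · · · · · ·
· · · · · · · ·
· · · · · · · ·
· ♕ ♙ · · · · ·
♙ ♙ · ♙ ♙ ♙ ♙ ♙
♖ ♘ ♗ · ♔ ♗ ♘ ♖


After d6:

♜ ♞ ♝ ♛ ♚ ♝ ♞ ♜
♟ · ♟ · ♟ ♟ ♟ ♟
· ♟ · ♟ · · · ·
· · · · · · · ·
· · · · · · · ·
· ♕ ♙ · · · · ·
♙ ♙ · ♙ ♙ ♙ ♙ ♙
♖ ♘ ♗ · ♔ ♗ ♘ ♖



  a b c d e f g h
  ─────────────────
8│♜ ♞ ♝ ♛ ♚ ♝ ♞ ♜│8
7│♟ · ♟ · ♟ ♟ ♟ ♟│7
6│· ♟ · ♟ · · · ·│6
5│· · · · · · · ·│5
4│· · · · · · · ·│4
3│· ♕ ♙ · · · · ·│3
2│♙ ♙ · ♙ ♙ ♙ ♙ ♙│2
1│♖ ♘ ♗ · ♔ ♗ ♘ ♖│1
  ─────────────────
  a b c d e f g h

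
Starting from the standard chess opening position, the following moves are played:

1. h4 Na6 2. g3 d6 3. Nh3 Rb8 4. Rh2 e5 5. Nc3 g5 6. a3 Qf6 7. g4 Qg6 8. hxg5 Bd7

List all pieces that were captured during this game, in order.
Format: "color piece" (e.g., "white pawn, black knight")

Tracking captures:
  hxg5: captured black pawn

black pawn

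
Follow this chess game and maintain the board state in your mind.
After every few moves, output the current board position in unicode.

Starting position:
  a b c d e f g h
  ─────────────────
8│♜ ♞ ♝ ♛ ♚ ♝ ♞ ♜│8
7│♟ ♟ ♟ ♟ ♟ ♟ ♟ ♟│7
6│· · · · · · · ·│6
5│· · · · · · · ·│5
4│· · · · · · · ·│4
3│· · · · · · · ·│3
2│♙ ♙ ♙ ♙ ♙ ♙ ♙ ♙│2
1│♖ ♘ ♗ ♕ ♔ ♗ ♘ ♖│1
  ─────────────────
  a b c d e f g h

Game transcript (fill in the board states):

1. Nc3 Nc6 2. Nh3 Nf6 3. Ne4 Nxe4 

  a b c d e f g h
  ─────────────────
8│♜ · ♝ ♛ ♚ ♝ · ♜│8
7│♟ ♟ ♟ ♟ ♟ ♟ ♟ ♟│7
6│· · ♞ · · · · ·│6
5│· · · · · · · ·│5
4│· · · · ♞ · · ·│4
3│· · · · · · · ♘│3
2│♙ ♙ ♙ ♙ ♙ ♙ ♙ ♙│2
1│♖ · ♗ ♕ ♔ ♗ · ♖│1
  ─────────────────
  a b c d e f g h

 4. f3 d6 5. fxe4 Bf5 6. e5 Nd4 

  a b c d e f g h
  ─────────────────
8│♜ · · ♛ ♚ ♝ · ♜│8
7│♟ ♟ ♟ · ♟ ♟ ♟ ♟│7
6│· · · ♟ · · · ·│6
5│· · · · ♙ ♝ · ·│5
4│· · · ♞ · · · ·│4
3│· · · · · · · ♘│3
2│♙ ♙ ♙ ♙ ♙ · ♙ ♙│2
1│♖ · ♗ ♕ ♔ ♗ · ♖│1
  ─────────────────
  a b c d e f g h

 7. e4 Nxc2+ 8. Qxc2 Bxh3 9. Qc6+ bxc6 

  a b c d e f g h
  ─────────────────
8│♜ · · ♛ ♚ ♝ · ♜│8
7│♟ · ♟ · ♟ ♟ ♟ ♟│7
6│· · ♟ ♟ · · · ·│6
5│· · · · ♙ · · ·│5
4│· · · · ♙ · · ·│4
3│· · · · · · · ♝│3
2│♙ ♙ · ♙ · · ♙ ♙│2
1│♖ · ♗ · ♔ ♗ · ♖│1
  ─────────────────
  a b c d e f g h

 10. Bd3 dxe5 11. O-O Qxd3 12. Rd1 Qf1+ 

  a b c d e f g h
  ─────────────────
8│♜ · · · ♚ ♝ · ♜│8
7│♟ · ♟ · ♟ ♟ ♟ ♟│7
6│· · ♟ · · · · ·│6
5│· · · · ♟ · · ·│5
4│· · · · ♙ · · ·│4
3│· · · · · · · ♝│3
2│♙ ♙ · ♙ · · ♙ ♙│2
1│♖ · ♗ ♖ · ♛ ♔ ·│1
  ─────────────────
  a b c d e f g h

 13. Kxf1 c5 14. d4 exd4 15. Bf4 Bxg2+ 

  a b c d e f g h
  ─────────────────
8│♜ · · · ♚ ♝ · ♜│8
7│♟ · ♟ · ♟ ♟ ♟ ♟│7
6│· · · · · · · ·│6
5│· · ♟ · · · · ·│5
4│· · · ♟ ♙ ♗ · ·│4
3│· · · · · · · ·│3
2│♙ ♙ · · · · ♝ ♙│2
1│♖ · · ♖ · ♔ · ·│1
  ─────────────────
  a b c d e f g h



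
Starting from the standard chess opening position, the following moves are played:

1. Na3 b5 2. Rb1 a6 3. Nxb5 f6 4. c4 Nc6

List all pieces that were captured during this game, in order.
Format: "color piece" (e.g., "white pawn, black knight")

Tracking captures:
  Nxb5: captured black pawn

black pawn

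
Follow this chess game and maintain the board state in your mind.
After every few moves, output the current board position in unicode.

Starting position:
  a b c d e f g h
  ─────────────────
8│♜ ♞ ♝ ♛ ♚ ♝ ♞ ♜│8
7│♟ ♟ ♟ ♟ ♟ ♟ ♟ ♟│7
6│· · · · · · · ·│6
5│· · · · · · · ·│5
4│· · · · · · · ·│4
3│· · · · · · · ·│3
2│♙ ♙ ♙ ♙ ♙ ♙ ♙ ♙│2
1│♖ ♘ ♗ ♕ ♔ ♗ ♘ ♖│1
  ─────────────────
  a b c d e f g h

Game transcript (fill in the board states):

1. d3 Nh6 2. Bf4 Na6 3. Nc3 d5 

  a b c d e f g h
  ─────────────────
8│♜ · ♝ ♛ ♚ ♝ · ♜│8
7│♟ ♟ ♟ · ♟ ♟ ♟ ♟│7
6│♞ · · · · · · ♞│6
5│· · · ♟ · · · ·│5
4│· · · · · ♗ · ·│4
3│· · ♘ ♙ · · · ·│3
2│♙ ♙ ♙ · ♙ ♙ ♙ ♙│2
1│♖ · · ♕ ♔ ♗ ♘ ♖│1
  ─────────────────
  a b c d e f g h

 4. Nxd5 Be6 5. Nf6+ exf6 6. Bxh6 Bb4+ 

  a b c d e f g h
  ─────────────────
8│♜ · · ♛ ♚ · · ♜│8
7│♟ ♟ ♟ · · ♟ ♟ ♟│7
6│♞ · · · ♝ ♟ · ♗│6
5│· · · · · · · ·│5
4│· ♝ · · · · · ·│4
3│· · · ♙ · · · ·│3
2│♙ ♙ ♙ · ♙ ♙ ♙ ♙│2
1│♖ · · ♕ ♔ ♗ ♘ ♖│1
  ─────────────────
  a b c d e f g h

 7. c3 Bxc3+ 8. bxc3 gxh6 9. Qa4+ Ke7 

  a b c d e f g h
  ─────────────────
8│♜ · · ♛ · · · ♜│8
7│♟ ♟ ♟ · ♚ ♟ · ♟│7
6│♞ · · · ♝ ♟ · ♟│6
5│· · · · · · · ·│5
4│♕ · · · · · · ·│4
3│· · ♙ ♙ · · · ·│3
2│♙ · · · ♙ ♙ ♙ ♙│2
1│♖ · · · ♔ ♗ ♘ ♖│1
  ─────────────────
  a b c d e f g h

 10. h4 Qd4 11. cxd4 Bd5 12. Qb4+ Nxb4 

  a b c d e f g h
  ─────────────────
8│♜ · · · · · · ♜│8
7│♟ ♟ ♟ · ♚ ♟ · ♟│7
6│· · · · · ♟ · ♟│6
5│· · · ♝ · · · ·│5
4│· ♞ · ♙ · · · ♙│4
3│· · · ♙ · · · ·│3
2│♙ · · · ♙ ♙ ♙ ·│2
1│♖ · · · ♔ ♗ ♘ ♖│1
  ─────────────────
  a b c d e f g h

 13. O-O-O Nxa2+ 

  a b c d e f g h
  ─────────────────
8│♜ · · · · · · ♜│8
7│♟ ♟ ♟ · ♚ ♟ · ♟│7
6│· · · · · ♟ · ♟│6
5│· · · ♝ · · · ·│5
4│· · · ♙ · · · ♙│4
3│· · · ♙ · · · ·│3
2│♞ · · · ♙ ♙ ♙ ·│2
1│· · ♔ ♖ · ♗ ♘ ♖│1
  ─────────────────
  a b c d e f g h


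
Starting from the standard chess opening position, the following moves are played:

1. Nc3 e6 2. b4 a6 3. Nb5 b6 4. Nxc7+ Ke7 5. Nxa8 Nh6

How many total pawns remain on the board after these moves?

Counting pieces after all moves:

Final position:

  a b c d e f g h
  ─────────────────
8│♘ ♞ ♝ ♛ · ♝ · ♜│8
7│· · · ♟ ♚ ♟ ♟ ♟│7
6│♟ ♟ · · ♟ · · ♞│6
5│· · · · · · · ·│5
4│· ♙ · · · · · ·│4
3│· · · · · · · ·│3
2│♙ · ♙ ♙ ♙ ♙ ♙ ♙│2
1│♖ · ♗ ♕ ♔ ♗ ♘ ♖│1
  ─────────────────
  a b c d e f g h


15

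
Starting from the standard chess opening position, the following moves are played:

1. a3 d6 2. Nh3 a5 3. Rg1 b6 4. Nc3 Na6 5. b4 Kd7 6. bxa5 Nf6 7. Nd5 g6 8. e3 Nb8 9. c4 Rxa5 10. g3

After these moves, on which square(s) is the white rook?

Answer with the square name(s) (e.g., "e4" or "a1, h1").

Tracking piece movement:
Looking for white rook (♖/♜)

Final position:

  a b c d e f g h
  ─────────────────
8│· ♞ ♝ ♛ · ♝ · ♜│8
7│· · ♟ ♚ ♟ ♟ · ♟│7
6│· ♟ · ♟ · ♞ ♟ ·│6
5│♜ · · ♘ · · · ·│5
4│· · ♙ · · · · ·│4
3│♙ · · · ♙ · ♙ ♘│3
2│· · · ♙ · ♙ · ♙│2
1│♖ · ♗ ♕ ♔ ♗ ♖ ·│1
  ─────────────────
  a b c d e f g h


a1, g1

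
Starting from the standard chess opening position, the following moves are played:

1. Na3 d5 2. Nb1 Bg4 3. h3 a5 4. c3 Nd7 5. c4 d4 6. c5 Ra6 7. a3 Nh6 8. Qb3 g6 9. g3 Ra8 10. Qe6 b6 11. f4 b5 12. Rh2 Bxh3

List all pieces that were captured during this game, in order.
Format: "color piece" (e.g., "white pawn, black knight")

Tracking captures:
  Bxh3: captured white pawn

white pawn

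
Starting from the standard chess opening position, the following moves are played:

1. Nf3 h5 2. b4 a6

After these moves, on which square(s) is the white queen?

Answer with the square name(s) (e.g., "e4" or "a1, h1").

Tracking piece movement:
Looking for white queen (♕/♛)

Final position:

  a b c d e f g h
  ─────────────────
8│♜ ♞ ♝ ♛ ♚ ♝ ♞ ♜│8
7│· ♟ ♟ ♟ ♟ ♟ ♟ ·│7
6│♟ · · · · · · ·│6
5│· · · · · · · ♟│5
4│· ♙ · · · · · ·│4
3│· · · · · ♘ · ·│3
2│♙ · ♙ ♙ ♙ ♙ ♙ ♙│2
1│♖ ♘ ♗ ♕ ♔ ♗ · ♖│1
  ─────────────────
  a b c d e f g h


d1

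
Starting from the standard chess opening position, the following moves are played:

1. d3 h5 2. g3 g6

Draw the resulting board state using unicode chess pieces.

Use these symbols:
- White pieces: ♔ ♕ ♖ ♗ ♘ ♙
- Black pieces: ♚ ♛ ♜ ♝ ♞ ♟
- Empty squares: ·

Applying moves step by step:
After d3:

♜ ♞ ♝ ♛ ♚ ♝ ♞ ♜
♟ ♟ ♟ ♟ ♟ ♟ ♟ ♟
· · · · · · · ·
· · · · · · · ·
· · · · · · · ·
· · · ♙ · · · ·
♙ ♙ ♙ · ♙ ♙ ♙ ♙
♖ ♘ ♗ ♕ ♔ ♗ ♘ ♖


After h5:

♜ ♞ ♝ ♛ ♚ ♝ ♞ ♜
♟ ♟ ♟ ♟ ♟ ♟ ♟ ·
· · · · · · · ·
· · · · · · · ♟
· · · · · · · ·
· · · ♙ · · · ·
♙ ♙ ♙ · ♙ ♙ ♙ ♙
♖ ♘ ♗ ♕ ♔ ♗ ♘ ♖


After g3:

♜ ♞ ♝ ♛ ♚ ♝ ♞ ♜
♟ ♟ ♟ ♟ ♟ ♟ ♟ ·
· · · · · · · ·
· · · · · · · ♟
· · · · · · · ·
· · · ♙ · · ♙ ·
♙ ♙ ♙ · ♙ ♙ · ♙
♖ ♘ ♗ ♕ ♔ ♗ ♘ ♖


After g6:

♜ ♞ ♝ ♛ ♚ ♝ ♞ ♜
♟ ♟ ♟ ♟ ♟ ♟ · ·
· · · · · · ♟ ·
· · · · · · · ♟
· · · · · · · ·
· · · ♙ · · ♙ ·
♙ ♙ ♙ · ♙ ♙ · ♙
♖ ♘ ♗ ♕ ♔ ♗ ♘ ♖



  a b c d e f g h
  ─────────────────
8│♜ ♞ ♝ ♛ ♚ ♝ ♞ ♜│8
7│♟ ♟ ♟ ♟ ♟ ♟ · ·│7
6│· · · · · · ♟ ·│6
5│· · · · · · · ♟│5
4│· · · · · · · ·│4
3│· · · ♙ · · ♙ ·│3
2│♙ ♙ ♙ · ♙ ♙ · ♙│2
1│♖ ♘ ♗ ♕ ♔ ♗ ♘ ♖│1
  ─────────────────
  a b c d e f g h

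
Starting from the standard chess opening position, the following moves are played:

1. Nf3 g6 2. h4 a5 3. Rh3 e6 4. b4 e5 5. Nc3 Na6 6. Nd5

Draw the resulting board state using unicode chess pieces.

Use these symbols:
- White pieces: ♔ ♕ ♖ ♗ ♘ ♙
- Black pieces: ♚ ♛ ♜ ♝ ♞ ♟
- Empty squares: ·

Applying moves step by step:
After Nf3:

♜ ♞ ♝ ♛ ♚ ♝ ♞ ♜
♟ ♟ ♟ ♟ ♟ ♟ ♟ ♟
· · · · · · · ·
· · · · · · · ·
· · · · · · · ·
· · · · · ♘ · ·
♙ ♙ ♙ ♙ ♙ ♙ ♙ ♙
♖ ♘ ♗ ♕ ♔ ♗ · ♖


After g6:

♜ ♞ ♝ ♛ ♚ ♝ ♞ ♜
♟ ♟ ♟ ♟ ♟ ♟ · ♟
· · · · · · ♟ ·
· · · · · · · ·
· · · · · · · ·
· · · · · ♘ · ·
♙ ♙ ♙ ♙ ♙ ♙ ♙ ♙
♖ ♘ ♗ ♕ ♔ ♗ · ♖


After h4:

♜ ♞ ♝ ♛ ♚ ♝ ♞ ♜
♟ ♟ ♟ ♟ ♟ ♟ · ♟
· · · · · · ♟ ·
· · · · · · · ·
· · · · · · · ♙
· · · · · ♘ · ·
♙ ♙ ♙ ♙ ♙ ♙ ♙ ·
♖ ♘ ♗ ♕ ♔ ♗ · ♖


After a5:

♜ ♞ ♝ ♛ ♚ ♝ ♞ ♜
· ♟ ♟ ♟ ♟ ♟ · ♟
· · · · · · ♟ ·
♟ · · · · · · ·
· · · · · · · ♙
· · · · · ♘ · ·
♙ ♙ ♙ ♙ ♙ ♙ ♙ ·
♖ ♘ ♗ ♕ ♔ ♗ · ♖


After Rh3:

♜ ♞ ♝ ♛ ♚ ♝ ♞ ♜
· ♟ ♟ ♟ ♟ ♟ · ♟
· · · · · · ♟ ·
♟ · · · · · · ·
· · · · · · · ♙
· · · · · ♘ · ♖
♙ ♙ ♙ ♙ ♙ ♙ ♙ ·
♖ ♘ ♗ ♕ ♔ ♗ · ·


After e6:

♜ ♞ ♝ ♛ ♚ ♝ ♞ ♜
· ♟ ♟ ♟ · ♟ · ♟
· · · · ♟ · ♟ ·
♟ · · · · · · ·
· · · · · · · ♙
· · · · · ♘ · ♖
♙ ♙ ♙ ♙ ♙ ♙ ♙ ·
♖ ♘ ♗ ♕ ♔ ♗ · ·


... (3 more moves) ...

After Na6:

♜ · ♝ ♛ ♚ ♝ ♞ ♜
· ♟ ♟ ♟ · ♟ · ♟
♞ · · · · · ♟ ·
♟ · · · ♟ · · ·
· ♙ · · · · · ♙
· · ♘ · · ♘ · ♖
♙ · ♙ ♙ ♙ ♙ ♙ ·
♖ · ♗ ♕ ♔ ♗ · ·


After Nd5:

♜ · ♝ ♛ ♚ ♝ ♞ ♜
· ♟ ♟ ♟ · ♟ · ♟
♞ · · · · · ♟ ·
♟ · · ♘ ♟ · · ·
· ♙ · · · · · ♙
· · · · · ♘ · ♖
♙ · ♙ ♙ ♙ ♙ ♙ ·
♖ · ♗ ♕ ♔ ♗ · ·



  a b c d e f g h
  ─────────────────
8│♜ · ♝ ♛ ♚ ♝ ♞ ♜│8
7│· ♟ ♟ ♟ · ♟ · ♟│7
6│♞ · · · · · ♟ ·│6
5│♟ · · ♘ ♟ · · ·│5
4│· ♙ · · · · · ♙│4
3│· · · · · ♘ · ♖│3
2│♙ · ♙ ♙ ♙ ♙ ♙ ·│2
1│♖ · ♗ ♕ ♔ ♗ · ·│1
  ─────────────────
  a b c d e f g h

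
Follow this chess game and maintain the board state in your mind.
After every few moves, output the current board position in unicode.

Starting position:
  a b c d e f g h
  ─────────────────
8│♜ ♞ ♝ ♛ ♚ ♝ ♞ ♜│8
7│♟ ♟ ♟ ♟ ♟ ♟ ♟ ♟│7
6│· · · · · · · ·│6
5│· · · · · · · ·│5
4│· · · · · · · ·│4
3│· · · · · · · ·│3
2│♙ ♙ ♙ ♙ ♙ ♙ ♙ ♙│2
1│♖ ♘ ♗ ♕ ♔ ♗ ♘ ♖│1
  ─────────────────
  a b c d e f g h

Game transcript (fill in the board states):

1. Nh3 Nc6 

  a b c d e f g h
  ─────────────────
8│♜ · ♝ ♛ ♚ ♝ ♞ ♜│8
7│♟ ♟ ♟ ♟ ♟ ♟ ♟ ♟│7
6│· · ♞ · · · · ·│6
5│· · · · · · · ·│5
4│· · · · · · · ·│4
3│· · · · · · · ♘│3
2│♙ ♙ ♙ ♙ ♙ ♙ ♙ ♙│2
1│♖ ♘ ♗ ♕ ♔ ♗ · ♖│1
  ─────────────────
  a b c d e f g h

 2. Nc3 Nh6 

  a b c d e f g h
  ─────────────────
8│♜ · ♝ ♛ ♚ ♝ · ♜│8
7│♟ ♟ ♟ ♟ ♟ ♟ ♟ ♟│7
6│· · ♞ · · · · ♞│6
5│· · · · · · · ·│5
4│· · · · · · · ·│4
3│· · ♘ · · · · ♘│3
2│♙ ♙ ♙ ♙ ♙ ♙ ♙ ♙│2
1│♖ · ♗ ♕ ♔ ♗ · ♖│1
  ─────────────────
  a b c d e f g h

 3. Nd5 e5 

  a b c d e f g h
  ─────────────────
8│♜ · ♝ ♛ ♚ ♝ · ♜│8
7│♟ ♟ ♟ ♟ · ♟ ♟ ♟│7
6│· · ♞ · · · · ♞│6
5│· · · ♘ ♟ · · ·│5
4│· · · · · · · ·│4
3│· · · · · · · ♘│3
2│♙ ♙ ♙ ♙ ♙ ♙ ♙ ♙│2
1│♖ · ♗ ♕ ♔ ♗ · ♖│1
  ─────────────────
  a b c d e f g h

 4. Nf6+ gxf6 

  a b c d e f g h
  ─────────────────
8│♜ · ♝ ♛ ♚ ♝ · ♜│8
7│♟ ♟ ♟ ♟ · ♟ · ♟│7
6│· · ♞ · · ♟ · ♞│6
5│· · · · ♟ · · ·│5
4│· · · · · · · ·│4
3│· · · · · · · ♘│3
2│♙ ♙ ♙ ♙ ♙ ♙ ♙ ♙│2
1│♖ · ♗ ♕ ♔ ♗ · ♖│1
  ─────────────────
  a b c d e f g h

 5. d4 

  a b c d e f g h
  ─────────────────
8│♜ · ♝ ♛ ♚ ♝ · ♜│8
7│♟ ♟ ♟ ♟ · ♟ · ♟│7
6│· · ♞ · · ♟ · ♞│6
5│· · · · ♟ · · ·│5
4│· · · ♙ · · · ·│4
3│· · · · · · · ♘│3
2│♙ ♙ ♙ · ♙ ♙ ♙ ♙│2
1│♖ · ♗ ♕ ♔ ♗ · ♖│1
  ─────────────────
  a b c d e f g h


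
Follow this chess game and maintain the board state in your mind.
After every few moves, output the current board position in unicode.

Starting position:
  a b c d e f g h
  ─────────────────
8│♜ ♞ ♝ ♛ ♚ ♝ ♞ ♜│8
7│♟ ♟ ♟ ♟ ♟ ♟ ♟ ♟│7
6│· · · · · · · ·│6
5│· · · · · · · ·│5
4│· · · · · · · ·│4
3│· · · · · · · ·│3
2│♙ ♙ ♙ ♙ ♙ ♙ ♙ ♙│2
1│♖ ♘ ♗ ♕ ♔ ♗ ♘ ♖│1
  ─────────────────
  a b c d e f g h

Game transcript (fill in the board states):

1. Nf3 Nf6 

  a b c d e f g h
  ─────────────────
8│♜ ♞ ♝ ♛ ♚ ♝ · ♜│8
7│♟ ♟ ♟ ♟ ♟ ♟ ♟ ♟│7
6│· · · · · ♞ · ·│6
5│· · · · · · · ·│5
4│· · · · · · · ·│4
3│· · · · · ♘ · ·│3
2│♙ ♙ ♙ ♙ ♙ ♙ ♙ ♙│2
1│♖ ♘ ♗ ♕ ♔ ♗ · ♖│1
  ─────────────────
  a b c d e f g h

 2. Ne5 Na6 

  a b c d e f g h
  ─────────────────
8│♜ · ♝ ♛ ♚ ♝ · ♜│8
7│♟ ♟ ♟ ♟ ♟ ♟ ♟ ♟│7
6│♞ · · · · ♞ · ·│6
5│· · · · ♘ · · ·│5
4│· · · · · · · ·│4
3│· · · · · · · ·│3
2│♙ ♙ ♙ ♙ ♙ ♙ ♙ ♙│2
1│♖ ♘ ♗ ♕ ♔ ♗ · ♖│1
  ─────────────────
  a b c d e f g h

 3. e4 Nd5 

  a b c d e f g h
  ─────────────────
8│♜ · ♝ ♛ ♚ ♝ · ♜│8
7│♟ ♟ ♟ ♟ ♟ ♟ ♟ ♟│7
6│♞ · · · · · · ·│6
5│· · · ♞ ♘ · · ·│5
4│· · · · ♙ · · ·│4
3│· · · · · · · ·│3
2│♙ ♙ ♙ ♙ · ♙ ♙ ♙│2
1│♖ ♘ ♗ ♕ ♔ ♗ · ♖│1
  ─────────────────
  a b c d e f g h

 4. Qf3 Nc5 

  a b c d e f g h
  ─────────────────
8│♜ · ♝ ♛ ♚ ♝ · ♜│8
7│♟ ♟ ♟ ♟ ♟ ♟ ♟ ♟│7
6│· · · · · · · ·│6
5│· · ♞ ♞ ♘ · · ·│5
4│· · · · ♙ · · ·│4
3│· · · · · ♕ · ·│3
2│♙ ♙ ♙ ♙ · ♙ ♙ ♙│2
1│♖ ♘ ♗ · ♔ ♗ · ♖│1
  ─────────────────
  a b c d e f g h



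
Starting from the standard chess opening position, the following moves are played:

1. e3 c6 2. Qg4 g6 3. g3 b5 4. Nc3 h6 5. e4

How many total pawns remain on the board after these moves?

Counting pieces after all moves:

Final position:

  a b c d e f g h
  ─────────────────
8│♜ ♞ ♝ ♛ ♚ ♝ ♞ ♜│8
7│♟ · · ♟ ♟ ♟ · ·│7
6│· · ♟ · · · ♟ ♟│6
5│· ♟ · · · · · ·│5
4│· · · · ♙ · ♕ ·│4
3│· · ♘ · · · ♙ ·│3
2│♙ ♙ ♙ ♙ · ♙ · ♙│2
1│♖ · ♗ · ♔ ♗ ♘ ♖│1
  ─────────────────
  a b c d e f g h


16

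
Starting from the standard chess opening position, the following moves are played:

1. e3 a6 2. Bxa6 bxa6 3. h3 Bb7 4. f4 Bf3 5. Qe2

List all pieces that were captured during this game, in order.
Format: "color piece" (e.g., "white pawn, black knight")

Tracking captures:
  Bxa6: captured black pawn
  bxa6: captured white bishop

black pawn, white bishop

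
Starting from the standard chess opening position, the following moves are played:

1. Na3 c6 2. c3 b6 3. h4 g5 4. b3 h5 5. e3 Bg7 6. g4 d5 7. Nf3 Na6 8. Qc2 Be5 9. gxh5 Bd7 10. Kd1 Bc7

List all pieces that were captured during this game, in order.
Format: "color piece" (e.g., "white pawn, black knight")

Tracking captures:
  gxh5: captured black pawn

black pawn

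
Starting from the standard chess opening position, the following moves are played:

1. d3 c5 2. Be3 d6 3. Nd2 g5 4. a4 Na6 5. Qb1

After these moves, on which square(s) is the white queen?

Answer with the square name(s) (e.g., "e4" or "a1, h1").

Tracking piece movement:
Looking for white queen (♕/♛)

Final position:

  a b c d e f g h
  ─────────────────
8│♜ · ♝ ♛ ♚ ♝ ♞ ♜│8
7│♟ ♟ · · ♟ ♟ · ♟│7
6│♞ · · ♟ · · · ·│6
5│· · ♟ · · · ♟ ·│5
4│♙ · · · · · · ·│4
3│· · · ♙ ♗ · · ·│3
2│· ♙ ♙ ♘ ♙ ♙ ♙ ♙│2
1│♖ ♕ · · ♔ ♗ ♘ ♖│1
  ─────────────────
  a b c d e f g h


b1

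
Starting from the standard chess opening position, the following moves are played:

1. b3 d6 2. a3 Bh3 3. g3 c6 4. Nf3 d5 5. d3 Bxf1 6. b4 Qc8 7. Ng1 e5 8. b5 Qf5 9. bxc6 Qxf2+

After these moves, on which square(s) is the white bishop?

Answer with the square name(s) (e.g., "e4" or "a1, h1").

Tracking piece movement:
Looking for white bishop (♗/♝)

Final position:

  a b c d e f g h
  ─────────────────
8│♜ ♞ · · ♚ ♝ ♞ ♜│8
7│♟ ♟ · · · ♟ ♟ ♟│7
6│· · ♙ · · · · ·│6
5│· · · ♟ ♟ · · ·│5
4│· · · · · · · ·│4
3│♙ · · ♙ · · ♙ ·│3
2│· · ♙ · ♙ ♛ · ♙│2
1│♖ ♘ ♗ ♕ ♔ ♝ ♘ ♖│1
  ─────────────────
  a b c d e f g h


c1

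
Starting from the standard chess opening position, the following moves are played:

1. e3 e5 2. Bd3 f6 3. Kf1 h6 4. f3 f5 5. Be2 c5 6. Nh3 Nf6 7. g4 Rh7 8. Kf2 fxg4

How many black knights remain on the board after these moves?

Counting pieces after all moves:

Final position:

  a b c d e f g h
  ─────────────────
8│♜ ♞ ♝ ♛ ♚ ♝ · ·│8
7│♟ ♟ · ♟ · · ♟ ♜│7
6│· · · · · ♞ · ♟│6
5│· · ♟ · ♟ · · ·│5
4│· · · · · · ♟ ·│4
3│· · · · ♙ ♙ · ♘│3
2│♙ ♙ ♙ ♙ ♗ ♔ · ♙│2
1│♖ ♘ ♗ ♕ · · · ♖│1
  ─────────────────
  a b c d e f g h


2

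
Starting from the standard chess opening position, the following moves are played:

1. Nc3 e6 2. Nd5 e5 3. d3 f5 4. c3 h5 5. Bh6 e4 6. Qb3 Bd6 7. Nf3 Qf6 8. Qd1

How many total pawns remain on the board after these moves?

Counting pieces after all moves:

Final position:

  a b c d e f g h
  ─────────────────
8│♜ ♞ ♝ · ♚ · ♞ ♜│8
7│♟ ♟ ♟ ♟ · · ♟ ·│7
6│· · · ♝ · ♛ · ♗│6
5│· · · ♘ · ♟ · ♟│5
4│· · · · ♟ · · ·│4
3│· · ♙ ♙ · ♘ · ·│3
2│♙ ♙ · · ♙ ♙ ♙ ♙│2
1│♖ · · ♕ ♔ ♗ · ♖│1
  ─────────────────
  a b c d e f g h


16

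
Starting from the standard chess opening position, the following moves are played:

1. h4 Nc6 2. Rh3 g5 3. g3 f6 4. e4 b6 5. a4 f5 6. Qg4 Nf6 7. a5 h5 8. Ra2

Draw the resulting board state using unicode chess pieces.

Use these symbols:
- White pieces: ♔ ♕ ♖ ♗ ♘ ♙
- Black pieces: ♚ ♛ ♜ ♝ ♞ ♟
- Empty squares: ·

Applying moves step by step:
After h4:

♜ ♞ ♝ ♛ ♚ ♝ ♞ ♜
♟ ♟ ♟ ♟ ♟ ♟ ♟ ♟
· · · · · · · ·
· · · · · · · ·
· · · · · · · ♙
· · · · · · · ·
♙ ♙ ♙ ♙ ♙ ♙ ♙ ·
♖ ♘ ♗ ♕ ♔ ♗ ♘ ♖


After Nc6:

♜ · ♝ ♛ ♚ ♝ ♞ ♜
♟ ♟ ♟ ♟ ♟ ♟ ♟ ♟
· · ♞ · · · · ·
· · · · · · · ·
· · · · · · · ♙
· · · · · · · ·
♙ ♙ ♙ ♙ ♙ ♙ ♙ ·
♖ ♘ ♗ ♕ ♔ ♗ ♘ ♖


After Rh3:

♜ · ♝ ♛ ♚ ♝ ♞ ♜
♟ ♟ ♟ ♟ ♟ ♟ ♟ ♟
· · ♞ · · · · ·
· · · · · · · ·
· · · · · · · ♙
· · · · · · · ♖
♙ ♙ ♙ ♙ ♙ ♙ ♙ ·
♖ ♘ ♗ ♕ ♔ ♗ ♘ ·


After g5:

♜ · ♝ ♛ ♚ ♝ ♞ ♜
♟ ♟ ♟ ♟ ♟ ♟ · ♟
· · ♞ · · · · ·
· · · · · · ♟ ·
· · · · · · · ♙
· · · · · · · ♖
♙ ♙ ♙ ♙ ♙ ♙ ♙ ·
♖ ♘ ♗ ♕ ♔ ♗ ♘ ·


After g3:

♜ · ♝ ♛ ♚ ♝ ♞ ♜
♟ ♟ ♟ ♟ ♟ ♟ · ♟
· · ♞ · · · · ·
· · · · · · ♟ ·
· · · · · · · ♙
· · · · · · ♙ ♖
♙ ♙ ♙ ♙ ♙ ♙ · ·
♖ ♘ ♗ ♕ ♔ ♗ ♘ ·


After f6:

♜ · ♝ ♛ ♚ ♝ ♞ ♜
♟ ♟ ♟ ♟ ♟ · · ♟
· · ♞ · · ♟ · ·
· · · · · · ♟ ·
· · · · · · · ♙
· · · · · · ♙ ♖
♙ ♙ ♙ ♙ ♙ ♙ · ·
♖ ♘ ♗ ♕ ♔ ♗ ♘ ·


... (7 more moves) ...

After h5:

♜ · ♝ ♛ ♚ ♝ · ♜
♟ · ♟ ♟ ♟ · · ·
· ♟ ♞ · · ♞ · ·
♙ · · · · ♟ ♟ ♟
· · · · ♙ · ♕ ♙
· · · · · · ♙ ♖
· ♙ ♙ ♙ · ♙ · ·
♖ ♘ ♗ · ♔ ♗ ♘ ·


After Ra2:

♜ · ♝ ♛ ♚ ♝ · ♜
♟ · ♟ ♟ ♟ · · ·
· ♟ ♞ · · ♞ · ·
♙ · · · · ♟ ♟ ♟
· · · · ♙ · ♕ ♙
· · · · · · ♙ ♖
♖ ♙ ♙ ♙ · ♙ · ·
· ♘ ♗ · ♔ ♗ ♘ ·



  a b c d e f g h
  ─────────────────
8│♜ · ♝ ♛ ♚ ♝ · ♜│8
7│♟ · ♟ ♟ ♟ · · ·│7
6│· ♟ ♞ · · ♞ · ·│6
5│♙ · · · · ♟ ♟ ♟│5
4│· · · · ♙ · ♕ ♙│4
3│· · · · · · ♙ ♖│3
2│♖ ♙ ♙ ♙ · ♙ · ·│2
1│· ♘ ♗ · ♔ ♗ ♘ ·│1
  ─────────────────
  a b c d e f g h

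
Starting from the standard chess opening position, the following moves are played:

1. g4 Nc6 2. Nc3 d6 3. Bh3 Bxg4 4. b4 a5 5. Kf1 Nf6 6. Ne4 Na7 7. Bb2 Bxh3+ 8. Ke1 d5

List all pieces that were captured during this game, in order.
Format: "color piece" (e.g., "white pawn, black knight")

Tracking captures:
  Bxg4: captured white pawn
  Bxh3+: captured white bishop

white pawn, white bishop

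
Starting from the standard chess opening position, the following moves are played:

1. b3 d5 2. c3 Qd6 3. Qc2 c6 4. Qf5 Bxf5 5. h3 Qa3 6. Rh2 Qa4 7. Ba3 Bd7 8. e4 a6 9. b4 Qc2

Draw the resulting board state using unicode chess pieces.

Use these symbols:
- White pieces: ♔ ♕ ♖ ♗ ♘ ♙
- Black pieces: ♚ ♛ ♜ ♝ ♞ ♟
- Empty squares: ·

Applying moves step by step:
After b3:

♜ ♞ ♝ ♛ ♚ ♝ ♞ ♜
♟ ♟ ♟ ♟ ♟ ♟ ♟ ♟
· · · · · · · ·
· · · · · · · ·
· · · · · · · ·
· ♙ · · · · · ·
♙ · ♙ ♙ ♙ ♙ ♙ ♙
♖ ♘ ♗ ♕ ♔ ♗ ♘ ♖


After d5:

♜ ♞ ♝ ♛ ♚ ♝ ♞ ♜
♟ ♟ ♟ · ♟ ♟ ♟ ♟
· · · · · · · ·
· · · ♟ · · · ·
· · · · · · · ·
· ♙ · · · · · ·
♙ · ♙ ♙ ♙ ♙ ♙ ♙
♖ ♘ ♗ ♕ ♔ ♗ ♘ ♖


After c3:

♜ ♞ ♝ ♛ ♚ ♝ ♞ ♜
♟ ♟ ♟ · ♟ ♟ ♟ ♟
· · · · · · · ·
· · · ♟ · · · ·
· · · · · · · ·
· ♙ ♙ · · · · ·
♙ · · ♙ ♙ ♙ ♙ ♙
♖ ♘ ♗ ♕ ♔ ♗ ♘ ♖


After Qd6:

♜ ♞ ♝ · ♚ ♝ ♞ ♜
♟ ♟ ♟ · ♟ ♟ ♟ ♟
· · · ♛ · · · ·
· · · ♟ · · · ·
· · · · · · · ·
· ♙ ♙ · · · · ·
♙ · · ♙ ♙ ♙ ♙ ♙
♖ ♘ ♗ ♕ ♔ ♗ ♘ ♖


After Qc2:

♜ ♞ ♝ · ♚ ♝ ♞ ♜
♟ ♟ ♟ · ♟ ♟ ♟ ♟
· · · ♛ · · · ·
· · · ♟ · · · ·
· · · · · · · ·
· ♙ ♙ · · · · ·
♙ · ♕ ♙ ♙ ♙ ♙ ♙
♖ ♘ ♗ · ♔ ♗ ♘ ♖


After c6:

♜ ♞ ♝ · ♚ ♝ ♞ ♜
♟ ♟ · · ♟ ♟ ♟ ♟
· · ♟ ♛ · · · ·
· · · ♟ · · · ·
· · · · · · · ·
· ♙ ♙ · · · · ·
♙ · ♕ ♙ ♙ ♙ ♙ ♙
♖ ♘ ♗ · ♔ ♗ ♘ ♖


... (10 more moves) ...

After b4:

♜ ♞ · · ♚ ♝ ♞ ♜
· ♟ · ♝ ♟ ♟ ♟ ♟
♟ · ♟ · · · · ·
· · · ♟ · · · ·
♛ ♙ · · ♙ · · ·
♗ · ♙ · · · · ♙
♙ · · ♙ · ♙ ♙ ♖
♖ ♘ · · ♔ ♗ ♘ ·


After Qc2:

♜ ♞ · · ♚ ♝ ♞ ♜
· ♟ · ♝ ♟ ♟ ♟ ♟
♟ · ♟ · · · · ·
· · · ♟ · · · ·
· ♙ · · ♙ · · ·
♗ · ♙ · · · · ♙
♙ · ♛ ♙ · ♙ ♙ ♖
♖ ♘ · · ♔ ♗ ♘ ·



  a b c d e f g h
  ─────────────────
8│♜ ♞ · · ♚ ♝ ♞ ♜│8
7│· ♟ · ♝ ♟ ♟ ♟ ♟│7
6│♟ · ♟ · · · · ·│6
5│· · · ♟ · · · ·│5
4│· ♙ · · ♙ · · ·│4
3│♗ · ♙ · · · · ♙│3
2│♙ · ♛ ♙ · ♙ ♙ ♖│2
1│♖ ♘ · · ♔ ♗ ♘ ·│1
  ─────────────────
  a b c d e f g h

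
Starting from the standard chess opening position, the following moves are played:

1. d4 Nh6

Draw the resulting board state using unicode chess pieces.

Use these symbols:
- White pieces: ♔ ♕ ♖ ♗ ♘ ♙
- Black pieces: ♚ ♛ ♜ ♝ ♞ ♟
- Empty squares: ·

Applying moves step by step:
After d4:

♜ ♞ ♝ ♛ ♚ ♝ ♞ ♜
♟ ♟ ♟ ♟ ♟ ♟ ♟ ♟
· · · · · · · ·
· · · · · · · ·
· · · ♙ · · · ·
· · · · · · · ·
♙ ♙ ♙ · ♙ ♙ ♙ ♙
♖ ♘ ♗ ♕ ♔ ♗ ♘ ♖


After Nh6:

♜ ♞ ♝ ♛ ♚ ♝ · ♜
♟ ♟ ♟ ♟ ♟ ♟ ♟ ♟
· · · · · · · ♞
· · · · · · · ·
· · · ♙ · · · ·
· · · · · · · ·
♙ ♙ ♙ · ♙ ♙ ♙ ♙
♖ ♘ ♗ ♕ ♔ ♗ ♘ ♖



  a b c d e f g h
  ─────────────────
8│♜ ♞ ♝ ♛ ♚ ♝ · ♜│8
7│♟ ♟ ♟ ♟ ♟ ♟ ♟ ♟│7
6│· · · · · · · ♞│6
5│· · · · · · · ·│5
4│· · · ♙ · · · ·│4
3│· · · · · · · ·│3
2│♙ ♙ ♙ · ♙ ♙ ♙ ♙│2
1│♖ ♘ ♗ ♕ ♔ ♗ ♘ ♖│1
  ─────────────────
  a b c d e f g h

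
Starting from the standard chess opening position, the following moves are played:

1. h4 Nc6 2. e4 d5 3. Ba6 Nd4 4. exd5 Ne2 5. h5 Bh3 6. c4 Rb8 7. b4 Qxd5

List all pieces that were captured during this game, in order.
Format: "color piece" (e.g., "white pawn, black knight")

Tracking captures:
  exd5: captured black pawn
  Qxd5: captured white pawn

black pawn, white pawn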